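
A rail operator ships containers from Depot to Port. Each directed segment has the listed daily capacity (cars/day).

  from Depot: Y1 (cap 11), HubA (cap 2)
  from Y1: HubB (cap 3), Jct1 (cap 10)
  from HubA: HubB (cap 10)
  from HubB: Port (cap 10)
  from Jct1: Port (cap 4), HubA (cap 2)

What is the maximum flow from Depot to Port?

Augment Depot→Y1→HubB→Port: bottleneck 3, flow now 3.
Augment Depot→Y1→Jct1→Port: bottleneck 4, flow now 7.
Augment Depot→HubA→HubB→Port: bottleneck 2, flow now 9.
Augment Depot→Y1→Jct1→HubA→HubB→Port: bottleneck 2, flow now 11.
No augmenting path remains; maximum flow = 11.
In the residual graph, reachable from Depot: {Depot, Y1, Jct1}.
Min-cut edges: Depot→HubA (2), Y1→HubB (3), Jct1→HubA (2), Jct1→Port (4); capacity 2 + 3 + 2 + 4 = 11.
This cut is saturated, so no flow can exceed 11.

11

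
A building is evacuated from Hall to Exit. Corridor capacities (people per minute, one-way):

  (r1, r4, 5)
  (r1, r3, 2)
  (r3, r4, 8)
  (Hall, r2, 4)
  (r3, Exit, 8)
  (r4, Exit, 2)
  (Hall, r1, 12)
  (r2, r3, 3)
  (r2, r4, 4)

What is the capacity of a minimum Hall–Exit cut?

7

Augment Hall→r1→r3→Exit: bottleneck 2, flow now 2.
Augment Hall→r1→r4→Exit: bottleneck 2, flow now 4.
Augment Hall→r2→r3→Exit: bottleneck 3, flow now 7.
No augmenting path remains; maximum flow = 7.
By max-flow min-cut, the minimum cut capacity equals the max flow.
In the residual graph, reachable from Hall: {Hall, r1, r2, r4}.
Min-cut edges: r1→r3 (2), r2→r3 (3), r4→Exit (2); capacity 2 + 3 + 2 = 7.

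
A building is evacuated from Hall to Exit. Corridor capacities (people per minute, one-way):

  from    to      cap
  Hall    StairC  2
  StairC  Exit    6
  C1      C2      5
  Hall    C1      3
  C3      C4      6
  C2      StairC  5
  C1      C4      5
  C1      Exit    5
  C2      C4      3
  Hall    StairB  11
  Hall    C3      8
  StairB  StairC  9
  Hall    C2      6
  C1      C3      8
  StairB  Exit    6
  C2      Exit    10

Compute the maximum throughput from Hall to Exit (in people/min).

Augment Hall→StairB→Exit: bottleneck 6, flow now 6.
Augment Hall→C1→Exit: bottleneck 3, flow now 9.
Augment Hall→C2→Exit: bottleneck 6, flow now 15.
Augment Hall→StairC→Exit: bottleneck 2, flow now 17.
Augment Hall→StairB→StairC→Exit: bottleneck 4, flow now 21.
No augmenting path remains; maximum flow = 21.
In the residual graph, reachable from Hall: {Hall, StairB, StairC, C4, C3}.
Min-cut edges: Hall→C1 (3), Hall→C2 (6), StairB→Exit (6), StairC→Exit (6); capacity 3 + 6 + 6 + 6 = 21.
This cut is saturated, so no flow can exceed 21.

21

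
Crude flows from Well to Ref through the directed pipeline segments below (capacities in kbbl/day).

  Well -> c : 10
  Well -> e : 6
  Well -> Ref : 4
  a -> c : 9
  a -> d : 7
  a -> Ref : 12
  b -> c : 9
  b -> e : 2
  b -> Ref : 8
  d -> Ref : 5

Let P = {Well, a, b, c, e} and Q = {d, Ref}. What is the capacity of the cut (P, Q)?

31

Edges leaving {Well, a, b, c, e}: Well→Ref (4), a→d (7), a→Ref (12), b→Ref (8).
Cut capacity = 4 + 7 + 12 + 8 = 31.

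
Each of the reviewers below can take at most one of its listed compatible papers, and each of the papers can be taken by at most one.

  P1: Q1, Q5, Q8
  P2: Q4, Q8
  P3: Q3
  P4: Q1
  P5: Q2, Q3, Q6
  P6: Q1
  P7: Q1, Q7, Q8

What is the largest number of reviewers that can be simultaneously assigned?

Unit-capacity flow: source→left, listed edges, right→sink; max matching = max flow.
Augmenting path P1→Q1 (+1); matched 1.
Augmenting path P2→Q4 (+1); matched 2.
Augmenting path P3→Q3 (+1); matched 3.
Augmenting path P5→Q2 (+1); matched 4.
Augmenting path P7→Q7 (+1); matched 5.
Augmenting path P4→Q1→P1→Q5 (+1); matched 6.
No augmenting path remains; maximum matching = 6.
König certificate: {P1, P2, P3, P5, P7, Q1} is a vertex cover of size 6 (every listed pair touches it), so no matching can be larger.

6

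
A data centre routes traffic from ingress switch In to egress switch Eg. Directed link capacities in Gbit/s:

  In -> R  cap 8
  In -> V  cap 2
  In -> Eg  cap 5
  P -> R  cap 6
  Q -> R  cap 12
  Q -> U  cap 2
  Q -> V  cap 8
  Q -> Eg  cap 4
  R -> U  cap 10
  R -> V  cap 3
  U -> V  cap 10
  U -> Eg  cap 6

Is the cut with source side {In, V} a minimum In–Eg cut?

No — its capacity is 13, but the minimum cut has capacity 11.

Given cut capacity: 8 + 5 = 13.
Augment In→Eg: bottleneck 5, flow now 5.
Augment In→R→U→Eg: bottleneck 6, flow now 11.
No augmenting path remains; maximum flow = 11.
In the residual graph, reachable from In: {In, R, U, V}.
Min-cut edges: In→Eg (5), U→Eg (6); capacity 5 + 6 = 11.
Cut capacity 13 exceeds the max flow 11, so it is not minimum.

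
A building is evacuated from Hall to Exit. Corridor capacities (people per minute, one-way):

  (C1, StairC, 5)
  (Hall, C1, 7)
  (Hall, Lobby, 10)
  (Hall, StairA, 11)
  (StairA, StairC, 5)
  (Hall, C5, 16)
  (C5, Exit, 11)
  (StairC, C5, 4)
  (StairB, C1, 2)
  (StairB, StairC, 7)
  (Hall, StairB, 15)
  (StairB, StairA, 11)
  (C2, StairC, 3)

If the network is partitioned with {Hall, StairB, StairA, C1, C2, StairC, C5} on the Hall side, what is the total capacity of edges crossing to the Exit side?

Edges leaving {Hall, StairB, StairA, C1, C2, StairC, C5}: Hall→Lobby (10), C5→Exit (11).
Cut capacity = 10 + 11 = 21.

21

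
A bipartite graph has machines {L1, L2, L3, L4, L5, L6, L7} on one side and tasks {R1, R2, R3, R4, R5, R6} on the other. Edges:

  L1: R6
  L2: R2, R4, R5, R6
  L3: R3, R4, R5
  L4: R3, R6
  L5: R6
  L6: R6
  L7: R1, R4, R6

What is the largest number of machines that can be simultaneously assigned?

5

Unit-capacity flow: source→left, listed edges, right→sink; max matching = max flow.
Augmenting path L1→R6 (+1); matched 1.
Augmenting path L2→R2 (+1); matched 2.
Augmenting path L3→R3 (+1); matched 3.
Augmenting path L7→R1 (+1); matched 4.
Augmenting path L4→R3→L3→R4 (+1); matched 5.
No augmenting path remains; maximum matching = 5.
König certificate: {L2, L3, L4, L7, R6} is a vertex cover of size 5 (every listed pair touches it), so no matching can be larger.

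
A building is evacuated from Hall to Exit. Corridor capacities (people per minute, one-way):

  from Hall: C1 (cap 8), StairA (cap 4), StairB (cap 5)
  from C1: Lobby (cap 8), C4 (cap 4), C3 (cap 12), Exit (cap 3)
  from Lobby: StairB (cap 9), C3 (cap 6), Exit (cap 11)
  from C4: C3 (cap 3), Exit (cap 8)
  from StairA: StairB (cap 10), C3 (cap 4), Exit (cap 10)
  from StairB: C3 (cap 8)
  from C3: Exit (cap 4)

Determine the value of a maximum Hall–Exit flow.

Augment Hall→C1→Exit: bottleneck 3, flow now 3.
Augment Hall→StairA→Exit: bottleneck 4, flow now 7.
Augment Hall→C1→Lobby→Exit: bottleneck 5, flow now 12.
Augment Hall→StairB→C3→Exit: bottleneck 4, flow now 16.
No augmenting path remains; maximum flow = 16.
In the residual graph, reachable from Hall: {Hall, StairB, C3}.
Min-cut edges: Hall→C1 (8), Hall→StairA (4), C3→Exit (4); capacity 8 + 4 + 4 = 16.
This cut is saturated, so no flow can exceed 16.

16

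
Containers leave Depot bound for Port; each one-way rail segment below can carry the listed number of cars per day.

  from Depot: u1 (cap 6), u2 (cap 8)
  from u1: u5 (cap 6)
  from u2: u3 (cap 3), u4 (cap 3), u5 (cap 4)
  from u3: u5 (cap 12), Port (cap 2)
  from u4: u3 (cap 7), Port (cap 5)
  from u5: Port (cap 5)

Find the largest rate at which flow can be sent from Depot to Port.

Augment Depot→u1→u5→Port: bottleneck 5, flow now 5.
Augment Depot→u2→u3→Port: bottleneck 2, flow now 7.
Augment Depot→u2→u4→Port: bottleneck 3, flow now 10.
No augmenting path remains; maximum flow = 10.
In the residual graph, reachable from Depot: {Depot, u1, u2, u3, u5}.
Min-cut edges: u2→u4 (3), u3→Port (2), u5→Port (5); capacity 3 + 2 + 5 = 10.
This cut is saturated, so no flow can exceed 10.

10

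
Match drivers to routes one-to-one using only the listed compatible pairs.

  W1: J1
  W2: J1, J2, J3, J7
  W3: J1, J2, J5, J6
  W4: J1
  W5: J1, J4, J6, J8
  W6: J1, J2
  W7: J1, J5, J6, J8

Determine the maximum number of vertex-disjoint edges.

Unit-capacity flow: source→left, listed edges, right→sink; max matching = max flow.
Augmenting path W1→J1 (+1); matched 1.
Augmenting path W2→J2 (+1); matched 2.
Augmenting path W3→J5 (+1); matched 3.
Augmenting path W5→J4 (+1); matched 4.
Augmenting path W7→J6 (+1); matched 5.
Augmenting path W6→J2→W2→J3 (+1); matched 6.
No augmenting path remains; maximum matching = 6.
König certificate: {W2, W3, W5, W6, W7, J1} is a vertex cover of size 6 (every listed pair touches it), so no matching can be larger.

6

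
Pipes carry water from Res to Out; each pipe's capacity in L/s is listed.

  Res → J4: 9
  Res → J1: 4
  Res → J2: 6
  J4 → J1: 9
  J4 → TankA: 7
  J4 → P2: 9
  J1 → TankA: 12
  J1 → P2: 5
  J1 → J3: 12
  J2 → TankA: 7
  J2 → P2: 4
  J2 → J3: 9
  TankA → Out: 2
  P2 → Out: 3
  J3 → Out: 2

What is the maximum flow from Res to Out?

Augment Res→J4→TankA→Out: bottleneck 2, flow now 2.
Augment Res→J4→P2→Out: bottleneck 3, flow now 5.
Augment Res→J1→J3→Out: bottleneck 2, flow now 7.
No augmenting path remains; maximum flow = 7.
In the residual graph, reachable from Res: {Res, J4, J1, J2, TankA, P2, J3}.
Min-cut edges: TankA→Out (2), P2→Out (3), J3→Out (2); capacity 2 + 3 + 2 = 7.
This cut is saturated, so no flow can exceed 7.

7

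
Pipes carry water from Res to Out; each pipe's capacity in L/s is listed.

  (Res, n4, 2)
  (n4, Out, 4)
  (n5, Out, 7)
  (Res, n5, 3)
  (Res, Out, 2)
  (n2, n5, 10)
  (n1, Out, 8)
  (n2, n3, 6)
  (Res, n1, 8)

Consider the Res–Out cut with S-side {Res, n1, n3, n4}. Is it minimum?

Given cut capacity: 3 + 2 + 8 + 4 = 17.
Augment Res→Out: bottleneck 2, flow now 2.
Augment Res→n1→Out: bottleneck 8, flow now 10.
Augment Res→n4→Out: bottleneck 2, flow now 12.
Augment Res→n5→Out: bottleneck 3, flow now 15.
No augmenting path remains; maximum flow = 15.
In the residual graph, reachable from Res: {Res}.
Min-cut edges: Res→n1 (8), Res→n4 (2), Res→n5 (3), Res→Out (2); capacity 8 + 2 + 3 + 2 = 15.
Cut capacity 17 exceeds the max flow 15, so it is not minimum.

No — its capacity is 17, but the minimum cut has capacity 15.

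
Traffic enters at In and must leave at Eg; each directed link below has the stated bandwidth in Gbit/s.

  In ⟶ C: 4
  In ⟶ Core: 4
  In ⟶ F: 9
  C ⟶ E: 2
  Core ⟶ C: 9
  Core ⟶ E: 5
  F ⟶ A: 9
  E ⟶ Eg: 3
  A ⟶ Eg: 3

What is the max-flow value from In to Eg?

6

Augment In→C→E→Eg: bottleneck 2, flow now 2.
Augment In→Core→E→Eg: bottleneck 1, flow now 3.
Augment In→F→A→Eg: bottleneck 3, flow now 6.
No augmenting path remains; maximum flow = 6.
In the residual graph, reachable from In: {In, C, Core, F, E, A}.
Min-cut edges: E→Eg (3), A→Eg (3); capacity 3 + 3 = 6.
This cut is saturated, so no flow can exceed 6.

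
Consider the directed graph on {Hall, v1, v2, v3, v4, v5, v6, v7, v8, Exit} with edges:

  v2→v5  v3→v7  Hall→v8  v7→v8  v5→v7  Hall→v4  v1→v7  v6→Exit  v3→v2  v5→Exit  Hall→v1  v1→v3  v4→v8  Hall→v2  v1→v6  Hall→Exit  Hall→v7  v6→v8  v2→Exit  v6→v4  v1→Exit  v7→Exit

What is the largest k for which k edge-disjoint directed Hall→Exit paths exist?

Assign every edge capacity 1; by Menger, the answer equals the max flow.
Path Hall→Exit (+1); total 1.
Path Hall→v1→Exit (+1); total 2.
Path Hall→v2→Exit (+1); total 3.
Path Hall→v7→Exit (+1); total 4.
No residual Hall→Exit path; max flow = 4.
Certifying cut of size 4: {Hall→Exit, Hall→v1, Hall→v2, Hall→v7}.

4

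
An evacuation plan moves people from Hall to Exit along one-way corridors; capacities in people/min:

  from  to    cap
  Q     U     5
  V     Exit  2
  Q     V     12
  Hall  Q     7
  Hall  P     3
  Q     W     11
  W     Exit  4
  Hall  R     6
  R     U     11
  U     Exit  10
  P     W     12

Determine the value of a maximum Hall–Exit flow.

16

Augment Hall→P→W→Exit: bottleneck 3, flow now 3.
Augment Hall→Q→U→Exit: bottleneck 5, flow now 8.
Augment Hall→Q→V→Exit: bottleneck 2, flow now 10.
Augment Hall→R→U→Exit: bottleneck 5, flow now 15.
Augment Hall→R→U→Q→W→Exit: bottleneck 1, flow now 16. (uses reverse residual edge)
No augmenting path remains; maximum flow = 16.
In the residual graph, reachable from Hall: {Hall}.
Min-cut edges: Hall→P (3), Hall→Q (7), Hall→R (6); capacity 3 + 7 + 6 = 16.
This cut is saturated, so no flow can exceed 16.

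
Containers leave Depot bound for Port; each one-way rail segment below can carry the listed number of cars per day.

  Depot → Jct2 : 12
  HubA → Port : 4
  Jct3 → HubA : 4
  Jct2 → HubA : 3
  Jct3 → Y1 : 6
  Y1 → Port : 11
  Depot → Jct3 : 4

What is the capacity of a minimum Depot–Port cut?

7

Augment Depot→Jct2→HubA→Port: bottleneck 3, flow now 3.
Augment Depot→Jct3→HubA→Port: bottleneck 1, flow now 4.
Augment Depot→Jct3→Y1→Port: bottleneck 3, flow now 7.
No augmenting path remains; maximum flow = 7.
By max-flow min-cut, the minimum cut capacity equals the max flow.
In the residual graph, reachable from Depot: {Depot, Jct2}.
Min-cut edges: Depot→Jct3 (4), Jct2→HubA (3); capacity 4 + 3 = 7.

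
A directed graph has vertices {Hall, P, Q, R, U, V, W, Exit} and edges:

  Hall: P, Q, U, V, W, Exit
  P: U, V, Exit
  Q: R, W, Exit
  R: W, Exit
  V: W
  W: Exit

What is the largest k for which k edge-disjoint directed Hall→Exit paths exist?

Assign every edge capacity 1; by Menger, the answer equals the max flow.
Path Hall→Exit (+1); total 1.
Path Hall→P→Exit (+1); total 2.
Path Hall→Q→Exit (+1); total 3.
Path Hall→W→Exit (+1); total 4.
No residual Hall→Exit path; max flow = 4.
Certifying cut of size 4: {Hall→Exit, Hall→P, Hall→Q, W→Exit}.

4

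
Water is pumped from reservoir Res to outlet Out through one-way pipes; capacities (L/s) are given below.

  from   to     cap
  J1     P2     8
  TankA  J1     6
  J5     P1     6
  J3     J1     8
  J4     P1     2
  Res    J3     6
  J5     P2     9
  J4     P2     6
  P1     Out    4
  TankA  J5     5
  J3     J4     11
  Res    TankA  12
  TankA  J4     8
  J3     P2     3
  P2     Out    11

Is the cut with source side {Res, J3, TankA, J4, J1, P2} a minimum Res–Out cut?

No — its capacity is 18, but the minimum cut has capacity 15.

Given cut capacity: 5 + 2 + 11 = 18.
Augment Res→J3→P2→Out: bottleneck 3, flow now 3.
Augment Res→J3→J4→P1→Out: bottleneck 2, flow now 5.
Augment Res→J3→J4→P2→Out: bottleneck 1, flow now 6.
Augment Res→TankA→J4→P2→Out: bottleneck 5, flow now 11.
Augment Res→TankA→J5→P1→Out: bottleneck 2, flow now 13.
Augment Res→TankA→J5→P2→Out: bottleneck 2, flow now 15.
No augmenting path remains; maximum flow = 15.
In the residual graph, reachable from Res: {Res, J3, TankA, J4, J5, J1, P1, P2}.
Min-cut edges: P1→Out (4), P2→Out (11); capacity 4 + 11 = 15.
Cut capacity 18 exceeds the max flow 15, so it is not minimum.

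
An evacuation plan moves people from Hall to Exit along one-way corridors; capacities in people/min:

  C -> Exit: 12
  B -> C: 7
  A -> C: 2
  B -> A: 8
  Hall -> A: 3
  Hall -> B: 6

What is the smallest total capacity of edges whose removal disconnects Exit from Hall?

8

Augment Hall→A→C→Exit: bottleneck 2, flow now 2.
Augment Hall→B→C→Exit: bottleneck 6, flow now 8.
No augmenting path remains; maximum flow = 8.
By max-flow min-cut, the minimum cut capacity equals the max flow.
In the residual graph, reachable from Hall: {Hall, A}.
Min-cut edges: Hall→B (6), A→C (2); capacity 6 + 2 = 8.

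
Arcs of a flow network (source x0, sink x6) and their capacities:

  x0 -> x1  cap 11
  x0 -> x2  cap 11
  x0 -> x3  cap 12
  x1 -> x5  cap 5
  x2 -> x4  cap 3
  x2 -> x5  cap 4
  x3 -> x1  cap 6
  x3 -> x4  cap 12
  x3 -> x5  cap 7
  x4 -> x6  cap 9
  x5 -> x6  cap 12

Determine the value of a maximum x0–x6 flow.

21

Augment x0→x1→x5→x6: bottleneck 5, flow now 5.
Augment x0→x2→x4→x6: bottleneck 3, flow now 8.
Augment x0→x2→x5→x6: bottleneck 4, flow now 12.
Augment x0→x3→x4→x6: bottleneck 6, flow now 18.
Augment x0→x3→x5→x6: bottleneck 3, flow now 21.
No augmenting path remains; maximum flow = 21.
In the residual graph, reachable from x0: {x0, x1, x2, x3, x4, x5}.
Min-cut edges: x4→x6 (9), x5→x6 (12); capacity 9 + 12 = 21.
This cut is saturated, so no flow can exceed 21.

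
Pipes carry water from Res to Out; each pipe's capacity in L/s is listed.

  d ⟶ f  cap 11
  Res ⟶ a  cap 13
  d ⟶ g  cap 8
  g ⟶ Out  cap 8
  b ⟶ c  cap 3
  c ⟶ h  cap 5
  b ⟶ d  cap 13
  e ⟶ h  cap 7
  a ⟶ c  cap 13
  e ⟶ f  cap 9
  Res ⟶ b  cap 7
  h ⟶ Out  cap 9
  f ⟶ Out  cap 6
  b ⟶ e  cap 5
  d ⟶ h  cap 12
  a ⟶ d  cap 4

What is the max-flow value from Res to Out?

Augment Res→a→c→h→Out: bottleneck 5, flow now 5.
Augment Res→a→d→f→Out: bottleneck 4, flow now 9.
Augment Res→b→d→f→Out: bottleneck 2, flow now 11.
Augment Res→b→d→g→Out: bottleneck 5, flow now 16.
No augmenting path remains; maximum flow = 16.
In the residual graph, reachable from Res: {Res, a, c}.
Min-cut edges: Res→b (7), a→d (4), c→h (5); capacity 7 + 4 + 5 = 16.
This cut is saturated, so no flow can exceed 16.

16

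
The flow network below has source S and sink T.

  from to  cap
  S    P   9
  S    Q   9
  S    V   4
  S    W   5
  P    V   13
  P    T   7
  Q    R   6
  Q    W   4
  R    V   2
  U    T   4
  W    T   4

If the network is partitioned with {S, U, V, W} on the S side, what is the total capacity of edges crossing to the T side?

Edges leaving {S, U, V, W}: S→P (9), S→Q (9), U→T (4), W→T (4).
Cut capacity = 9 + 9 + 4 + 4 = 26.

26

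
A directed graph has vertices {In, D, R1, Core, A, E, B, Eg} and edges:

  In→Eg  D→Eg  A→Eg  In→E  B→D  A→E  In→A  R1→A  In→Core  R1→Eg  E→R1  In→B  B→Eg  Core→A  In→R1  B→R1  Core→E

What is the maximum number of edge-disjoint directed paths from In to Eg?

Assign every edge capacity 1; by Menger, the answer equals the max flow.
Path In→Eg (+1); total 1.
Path In→R1→Eg (+1); total 2.
Path In→A→Eg (+1); total 3.
Path In→B→Eg (+1); total 4.
No residual In→Eg path; max flow = 4.
Certifying cut of size 4: {A→Eg, In→B, In→Eg, R1→Eg}.

4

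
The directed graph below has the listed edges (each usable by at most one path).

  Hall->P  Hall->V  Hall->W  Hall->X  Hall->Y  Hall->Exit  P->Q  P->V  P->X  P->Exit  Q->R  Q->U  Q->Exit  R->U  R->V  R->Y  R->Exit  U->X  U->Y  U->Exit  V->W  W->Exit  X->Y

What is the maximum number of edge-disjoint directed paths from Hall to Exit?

Assign every edge capacity 1; by Menger, the answer equals the max flow.
Path Hall→Exit (+1); total 1.
Path Hall→P→Exit (+1); total 2.
Path Hall→W→Exit (+1); total 3.
No residual Hall→Exit path; max flow = 3.
Certifying cut of size 3: {Hall→Exit, Hall→P, W→Exit}.

3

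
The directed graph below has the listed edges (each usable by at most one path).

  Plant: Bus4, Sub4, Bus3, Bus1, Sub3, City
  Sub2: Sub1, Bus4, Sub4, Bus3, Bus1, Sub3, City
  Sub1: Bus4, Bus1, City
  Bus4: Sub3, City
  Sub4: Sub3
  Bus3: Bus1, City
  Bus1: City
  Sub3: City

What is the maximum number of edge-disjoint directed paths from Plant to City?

5

Assign every edge capacity 1; by Menger, the answer equals the max flow.
Path Plant→City (+1); total 1.
Path Plant→Bus4→City (+1); total 2.
Path Plant→Bus3→City (+1); total 3.
Path Plant→Bus1→City (+1); total 4.
Path Plant→Sub3→City (+1); total 5.
No residual Plant→City path; max flow = 5.
Certifying cut of size 5: {Plant→Bus1, Plant→Bus3, Plant→Bus4, Plant→City, Sub3→City}.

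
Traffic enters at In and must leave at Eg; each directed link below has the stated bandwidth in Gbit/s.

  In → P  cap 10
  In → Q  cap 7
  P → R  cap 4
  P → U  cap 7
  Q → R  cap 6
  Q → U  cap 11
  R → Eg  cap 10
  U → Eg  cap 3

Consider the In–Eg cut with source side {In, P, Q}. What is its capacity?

28

Edges leaving {In, P, Q}: P→R (4), P→U (7), Q→R (6), Q→U (11).
Cut capacity = 4 + 7 + 6 + 11 = 28.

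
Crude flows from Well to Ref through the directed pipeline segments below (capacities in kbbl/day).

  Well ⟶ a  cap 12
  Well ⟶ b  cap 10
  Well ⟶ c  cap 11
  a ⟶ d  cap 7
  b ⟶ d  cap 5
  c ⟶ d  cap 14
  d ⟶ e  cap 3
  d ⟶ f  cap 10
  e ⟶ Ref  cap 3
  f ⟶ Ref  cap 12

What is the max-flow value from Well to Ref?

Augment Well→a→d→e→Ref: bottleneck 3, flow now 3.
Augment Well→a→d→f→Ref: bottleneck 4, flow now 7.
Augment Well→b→d→f→Ref: bottleneck 5, flow now 12.
Augment Well→c→d→f→Ref: bottleneck 1, flow now 13.
No augmenting path remains; maximum flow = 13.
In the residual graph, reachable from Well: {Well, a, b, c, d}.
Min-cut edges: d→e (3), d→f (10); capacity 3 + 10 = 13.
This cut is saturated, so no flow can exceed 13.

13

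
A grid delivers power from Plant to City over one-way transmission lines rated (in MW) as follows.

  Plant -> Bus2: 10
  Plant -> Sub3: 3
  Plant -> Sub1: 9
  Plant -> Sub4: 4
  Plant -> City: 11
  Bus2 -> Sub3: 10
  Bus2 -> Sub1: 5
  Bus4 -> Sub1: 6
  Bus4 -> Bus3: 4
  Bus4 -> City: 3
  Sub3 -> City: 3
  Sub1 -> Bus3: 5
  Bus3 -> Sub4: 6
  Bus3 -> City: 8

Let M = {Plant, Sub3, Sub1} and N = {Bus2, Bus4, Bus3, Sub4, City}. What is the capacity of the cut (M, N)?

Edges leaving {Plant, Sub3, Sub1}: Plant→Bus2 (10), Plant→Sub4 (4), Plant→City (11), Sub3→City (3), Sub1→Bus3 (5).
Cut capacity = 10 + 4 + 11 + 3 + 5 = 33.

33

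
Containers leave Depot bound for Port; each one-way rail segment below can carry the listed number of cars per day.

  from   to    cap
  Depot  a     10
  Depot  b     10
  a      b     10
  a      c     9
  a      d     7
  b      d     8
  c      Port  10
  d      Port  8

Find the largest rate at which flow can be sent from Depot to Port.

Augment Depot→a→c→Port: bottleneck 9, flow now 9.
Augment Depot→a→d→Port: bottleneck 1, flow now 10.
Augment Depot→b→d→Port: bottleneck 7, flow now 17.
No augmenting path remains; maximum flow = 17.
In the residual graph, reachable from Depot: {Depot, a, b, d}.
Min-cut edges: a→c (9), d→Port (8); capacity 9 + 8 = 17.
This cut is saturated, so no flow can exceed 17.

17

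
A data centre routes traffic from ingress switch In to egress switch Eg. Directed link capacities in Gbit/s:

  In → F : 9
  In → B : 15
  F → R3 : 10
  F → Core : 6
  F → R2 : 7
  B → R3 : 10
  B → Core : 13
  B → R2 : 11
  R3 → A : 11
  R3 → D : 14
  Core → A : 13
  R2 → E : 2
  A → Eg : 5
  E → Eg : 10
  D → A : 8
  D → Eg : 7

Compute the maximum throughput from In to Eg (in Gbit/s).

14

Augment In→F→R3→A→Eg: bottleneck 5, flow now 5.
Augment In→F→R3→D→Eg: bottleneck 4, flow now 9.
Augment In→B→R3→D→Eg: bottleneck 3, flow now 12.
Augment In→B→R2→E→Eg: bottleneck 2, flow now 14.
No augmenting path remains; maximum flow = 14.
In the residual graph, reachable from In: {In, F, B, R3, Core, R2, A, D}.
Min-cut edges: R2→E (2), A→Eg (5), D→Eg (7); capacity 2 + 5 + 7 = 14.
This cut is saturated, so no flow can exceed 14.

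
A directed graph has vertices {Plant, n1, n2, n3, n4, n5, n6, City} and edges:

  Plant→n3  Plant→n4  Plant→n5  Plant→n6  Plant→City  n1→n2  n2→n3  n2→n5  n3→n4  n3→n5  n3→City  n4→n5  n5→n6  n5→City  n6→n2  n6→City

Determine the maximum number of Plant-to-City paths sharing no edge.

Assign every edge capacity 1; by Menger, the answer equals the max flow.
Path Plant→City (+1); total 1.
Path Plant→n3→City (+1); total 2.
Path Plant→n5→City (+1); total 3.
Path Plant→n6→City (+1); total 4.
No residual Plant→City path; max flow = 4.
Certifying cut of size 4: {Plant→City, n3→City, n5→City, n6→City}.

4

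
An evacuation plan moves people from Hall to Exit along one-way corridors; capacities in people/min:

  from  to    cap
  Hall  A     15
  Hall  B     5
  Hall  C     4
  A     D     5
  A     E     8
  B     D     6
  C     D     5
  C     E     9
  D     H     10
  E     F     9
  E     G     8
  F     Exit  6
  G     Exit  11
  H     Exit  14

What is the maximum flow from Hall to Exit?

Augment Hall→A→D→H→Exit: bottleneck 5, flow now 5.
Augment Hall→A→E→F→Exit: bottleneck 6, flow now 11.
Augment Hall→A→E→G→Exit: bottleneck 2, flow now 13.
Augment Hall→B→D→H→Exit: bottleneck 5, flow now 18.
Augment Hall→C→E→G→Exit: bottleneck 4, flow now 22.
No augmenting path remains; maximum flow = 22.
In the residual graph, reachable from Hall: {Hall, A}.
Min-cut edges: Hall→B (5), Hall→C (4), A→D (5), A→E (8); capacity 5 + 4 + 5 + 8 = 22.
This cut is saturated, so no flow can exceed 22.

22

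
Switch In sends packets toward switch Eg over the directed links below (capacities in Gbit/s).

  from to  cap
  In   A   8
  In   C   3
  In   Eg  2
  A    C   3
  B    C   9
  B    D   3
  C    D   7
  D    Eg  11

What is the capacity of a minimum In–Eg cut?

Augment In→Eg: bottleneck 2, flow now 2.
Augment In→C→D→Eg: bottleneck 3, flow now 5.
Augment In→A→C→D→Eg: bottleneck 3, flow now 8.
No augmenting path remains; maximum flow = 8.
By max-flow min-cut, the minimum cut capacity equals the max flow.
In the residual graph, reachable from In: {In, A}.
Min-cut edges: In→C (3), In→Eg (2), A→C (3); capacity 3 + 2 + 3 = 8.

8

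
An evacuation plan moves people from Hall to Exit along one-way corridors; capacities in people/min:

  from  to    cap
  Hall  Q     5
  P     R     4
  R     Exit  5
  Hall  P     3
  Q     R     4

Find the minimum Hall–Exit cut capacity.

Augment Hall→P→R→Exit: bottleneck 3, flow now 3.
Augment Hall→Q→R→Exit: bottleneck 2, flow now 5.
No augmenting path remains; maximum flow = 5.
By max-flow min-cut, the minimum cut capacity equals the max flow.
In the residual graph, reachable from Hall: {Hall, P, Q, R}.
Min-cut edges: R→Exit (5); capacity 5 = 5.

5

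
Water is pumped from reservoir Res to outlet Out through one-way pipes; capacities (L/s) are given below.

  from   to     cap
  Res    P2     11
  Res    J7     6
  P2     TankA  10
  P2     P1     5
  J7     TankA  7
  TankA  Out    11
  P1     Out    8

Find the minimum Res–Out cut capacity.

16

Augment Res→P2→TankA→Out: bottleneck 10, flow now 10.
Augment Res→P2→P1→Out: bottleneck 1, flow now 11.
Augment Res→J7→TankA→Out: bottleneck 1, flow now 12.
Augment Res→J7→TankA→P2→P1→Out: bottleneck 4, flow now 16. (uses reverse residual edge)
No augmenting path remains; maximum flow = 16.
By max-flow min-cut, the minimum cut capacity equals the max flow.
In the residual graph, reachable from Res: {Res, P2, J7, TankA}.
Min-cut edges: P2→P1 (5), TankA→Out (11); capacity 5 + 11 = 16.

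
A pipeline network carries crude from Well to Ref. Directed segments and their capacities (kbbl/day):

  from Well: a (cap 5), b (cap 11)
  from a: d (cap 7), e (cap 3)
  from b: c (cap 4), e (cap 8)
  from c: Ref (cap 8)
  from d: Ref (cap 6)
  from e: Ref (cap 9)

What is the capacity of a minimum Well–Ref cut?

Augment Well→a→d→Ref: bottleneck 5, flow now 5.
Augment Well→b→c→Ref: bottleneck 4, flow now 9.
Augment Well→b→e→Ref: bottleneck 7, flow now 16.
No augmenting path remains; maximum flow = 16.
By max-flow min-cut, the minimum cut capacity equals the max flow.
In the residual graph, reachable from Well: {Well}.
Min-cut edges: Well→a (5), Well→b (11); capacity 5 + 11 = 16.

16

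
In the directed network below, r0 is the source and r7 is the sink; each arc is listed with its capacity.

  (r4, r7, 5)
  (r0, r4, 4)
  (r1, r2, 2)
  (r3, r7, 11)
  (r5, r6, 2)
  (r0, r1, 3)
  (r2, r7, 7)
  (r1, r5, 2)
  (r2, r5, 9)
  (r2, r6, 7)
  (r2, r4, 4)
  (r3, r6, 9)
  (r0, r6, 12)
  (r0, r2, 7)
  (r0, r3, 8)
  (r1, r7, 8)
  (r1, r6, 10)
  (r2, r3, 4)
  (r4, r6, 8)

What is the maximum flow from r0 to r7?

22

Augment r0→r1→r7: bottleneck 3, flow now 3.
Augment r0→r2→r7: bottleneck 7, flow now 10.
Augment r0→r3→r7: bottleneck 8, flow now 18.
Augment r0→r4→r7: bottleneck 4, flow now 22.
No augmenting path remains; maximum flow = 22.
In the residual graph, reachable from r0: {r0, r6}.
Min-cut edges: r0→r1 (3), r0→r2 (7), r0→r3 (8), r0→r4 (4); capacity 3 + 7 + 8 + 4 = 22.
This cut is saturated, so no flow can exceed 22.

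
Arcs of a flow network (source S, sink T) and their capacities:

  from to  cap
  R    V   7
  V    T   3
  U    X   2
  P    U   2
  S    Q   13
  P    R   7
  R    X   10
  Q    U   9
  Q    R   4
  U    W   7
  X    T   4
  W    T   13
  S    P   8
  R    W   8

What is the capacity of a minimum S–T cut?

20

Augment S→P→R→V→T: bottleneck 3, flow now 3.
Augment S→P→R→W→T: bottleneck 4, flow now 7.
Augment S→P→U→W→T: bottleneck 1, flow now 8.
Augment S→Q→R→W→T: bottleneck 4, flow now 12.
Augment S→Q→U→W→T: bottleneck 4, flow now 16.
Augment S→Q→U→X→T: bottleneck 2, flow now 18.
Augment S→Q→U→W→R→X→T: bottleneck 2, flow now 20. (uses reverse residual edge)
No augmenting path remains; maximum flow = 20.
By max-flow min-cut, the minimum cut capacity equals the max flow.
In the residual graph, reachable from S: {S, P, Q, U}.
Min-cut edges: P→R (7), Q→R (4), U→W (7), U→X (2); capacity 7 + 4 + 7 + 2 = 20.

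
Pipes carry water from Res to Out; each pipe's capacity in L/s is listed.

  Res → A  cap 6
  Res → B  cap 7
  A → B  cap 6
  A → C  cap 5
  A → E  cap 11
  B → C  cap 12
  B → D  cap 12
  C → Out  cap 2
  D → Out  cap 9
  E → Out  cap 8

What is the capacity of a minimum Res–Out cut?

Augment Res→A→C→Out: bottleneck 2, flow now 2.
Augment Res→A→E→Out: bottleneck 4, flow now 6.
Augment Res→B→D→Out: bottleneck 7, flow now 13.
No augmenting path remains; maximum flow = 13.
By max-flow min-cut, the minimum cut capacity equals the max flow.
In the residual graph, reachable from Res: {Res}.
Min-cut edges: Res→A (6), Res→B (7); capacity 6 + 7 = 13.

13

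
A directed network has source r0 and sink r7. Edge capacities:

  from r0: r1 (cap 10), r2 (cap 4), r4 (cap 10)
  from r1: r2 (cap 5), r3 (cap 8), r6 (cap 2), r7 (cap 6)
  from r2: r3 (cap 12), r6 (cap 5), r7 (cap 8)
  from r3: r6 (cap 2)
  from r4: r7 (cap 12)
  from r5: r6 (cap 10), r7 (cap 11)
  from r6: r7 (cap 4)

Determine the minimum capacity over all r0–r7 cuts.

Augment r0→r1→r7: bottleneck 6, flow now 6.
Augment r0→r2→r7: bottleneck 4, flow now 10.
Augment r0→r4→r7: bottleneck 10, flow now 20.
Augment r0→r1→r2→r7: bottleneck 4, flow now 24.
No augmenting path remains; maximum flow = 24.
By max-flow min-cut, the minimum cut capacity equals the max flow.
In the residual graph, reachable from r0: {r0}.
Min-cut edges: r0→r1 (10), r0→r2 (4), r0→r4 (10); capacity 10 + 4 + 10 = 24.

24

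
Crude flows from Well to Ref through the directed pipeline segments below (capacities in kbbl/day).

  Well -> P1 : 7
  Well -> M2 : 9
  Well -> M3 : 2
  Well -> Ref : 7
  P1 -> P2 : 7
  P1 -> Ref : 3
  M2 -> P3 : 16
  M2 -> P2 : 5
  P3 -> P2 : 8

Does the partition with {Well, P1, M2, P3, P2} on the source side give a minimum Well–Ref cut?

No — its capacity is 12, but the minimum cut has capacity 10.

Given cut capacity: 2 + 7 + 3 = 12.
Augment Well→Ref: bottleneck 7, flow now 7.
Augment Well→P1→Ref: bottleneck 3, flow now 10.
No augmenting path remains; maximum flow = 10.
In the residual graph, reachable from Well: {Well, P1, M2, P3, M3, P2}.
Min-cut edges: Well→Ref (7), P1→Ref (3); capacity 7 + 3 = 10.
Cut capacity 12 exceeds the max flow 10, so it is not minimum.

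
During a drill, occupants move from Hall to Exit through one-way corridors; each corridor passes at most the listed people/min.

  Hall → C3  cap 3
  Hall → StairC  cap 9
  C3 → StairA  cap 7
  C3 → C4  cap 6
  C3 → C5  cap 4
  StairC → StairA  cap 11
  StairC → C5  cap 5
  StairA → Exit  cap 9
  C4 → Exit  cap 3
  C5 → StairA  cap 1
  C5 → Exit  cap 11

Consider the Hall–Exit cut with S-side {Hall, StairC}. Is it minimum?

Given cut capacity: 3 + 11 + 5 = 19.
Augment Hall→C3→StairA→Exit: bottleneck 3, flow now 3.
Augment Hall→StairC→StairA→Exit: bottleneck 6, flow now 9.
Augment Hall→StairC→C5→Exit: bottleneck 3, flow now 12.
No augmenting path remains; maximum flow = 12.
In the residual graph, reachable from Hall: {Hall}.
Min-cut edges: Hall→C3 (3), Hall→StairC (9); capacity 3 + 9 = 12.
Cut capacity 19 exceeds the max flow 12, so it is not minimum.

No — its capacity is 19, but the minimum cut has capacity 12.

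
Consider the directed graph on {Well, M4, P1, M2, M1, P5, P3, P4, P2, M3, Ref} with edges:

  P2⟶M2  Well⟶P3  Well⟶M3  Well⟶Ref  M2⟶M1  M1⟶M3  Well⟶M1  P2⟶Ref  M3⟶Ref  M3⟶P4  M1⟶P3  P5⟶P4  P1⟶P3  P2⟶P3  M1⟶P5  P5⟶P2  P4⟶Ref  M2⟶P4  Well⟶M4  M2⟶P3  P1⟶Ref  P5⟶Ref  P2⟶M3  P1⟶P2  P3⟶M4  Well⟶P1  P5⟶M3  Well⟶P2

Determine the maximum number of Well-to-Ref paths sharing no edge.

5

Assign every edge capacity 1; by Menger, the answer equals the max flow.
Path Well→Ref (+1); total 1.
Path Well→P1→Ref (+1); total 2.
Path Well→P2→Ref (+1); total 3.
Path Well→M3→Ref (+1); total 4.
Path Well→M1→P5→Ref (+1); total 5.
No residual Well→Ref path; max flow = 5.
Certifying cut of size 5: {Well→M1, Well→M3, Well→P1, Well→P2, Well→Ref}.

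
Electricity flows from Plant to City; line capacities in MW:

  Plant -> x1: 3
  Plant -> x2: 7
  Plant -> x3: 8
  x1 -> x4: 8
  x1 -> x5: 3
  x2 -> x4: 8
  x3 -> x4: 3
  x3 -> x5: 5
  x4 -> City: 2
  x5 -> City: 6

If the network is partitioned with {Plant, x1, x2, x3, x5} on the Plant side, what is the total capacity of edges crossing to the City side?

Edges leaving {Plant, x1, x2, x3, x5}: x1→x4 (8), x2→x4 (8), x3→x4 (3), x5→City (6).
Cut capacity = 8 + 8 + 3 + 6 = 25.

25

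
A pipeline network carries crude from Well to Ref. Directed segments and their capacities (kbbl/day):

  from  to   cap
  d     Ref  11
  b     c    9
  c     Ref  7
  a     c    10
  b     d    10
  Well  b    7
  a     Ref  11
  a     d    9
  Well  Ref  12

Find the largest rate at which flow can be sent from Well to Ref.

Augment Well→Ref: bottleneck 12, flow now 12.
Augment Well→b→c→Ref: bottleneck 7, flow now 19.
No augmenting path remains; maximum flow = 19.
In the residual graph, reachable from Well: {Well}.
Min-cut edges: Well→b (7), Well→Ref (12); capacity 7 + 12 = 19.
This cut is saturated, so no flow can exceed 19.

19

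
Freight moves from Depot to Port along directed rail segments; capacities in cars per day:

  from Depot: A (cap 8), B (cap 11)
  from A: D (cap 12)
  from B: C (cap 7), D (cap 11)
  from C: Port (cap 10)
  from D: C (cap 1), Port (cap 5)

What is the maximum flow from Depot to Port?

Augment Depot→A→D→Port: bottleneck 5, flow now 5.
Augment Depot→B→C→Port: bottleneck 7, flow now 12.
Augment Depot→A→D→C→Port: bottleneck 1, flow now 13.
No augmenting path remains; maximum flow = 13.
In the residual graph, reachable from Depot: {Depot, A, B, D}.
Min-cut edges: B→C (7), D→C (1), D→Port (5); capacity 7 + 1 + 5 = 13.
This cut is saturated, so no flow can exceed 13.

13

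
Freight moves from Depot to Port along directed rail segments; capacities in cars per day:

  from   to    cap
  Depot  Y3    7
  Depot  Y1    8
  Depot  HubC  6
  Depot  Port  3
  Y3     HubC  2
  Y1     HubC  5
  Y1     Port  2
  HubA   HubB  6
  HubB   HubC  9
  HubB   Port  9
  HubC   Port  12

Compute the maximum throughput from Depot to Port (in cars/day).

17

Augment Depot→Port: bottleneck 3, flow now 3.
Augment Depot→Y1→Port: bottleneck 2, flow now 5.
Augment Depot→HubC→Port: bottleneck 6, flow now 11.
Augment Depot→Y3→HubC→Port: bottleneck 2, flow now 13.
Augment Depot→Y1→HubC→Port: bottleneck 4, flow now 17.
No augmenting path remains; maximum flow = 17.
In the residual graph, reachable from Depot: {Depot, Y3, Y1, HubC}.
Min-cut edges: Depot→Port (3), Y1→Port (2), HubC→Port (12); capacity 3 + 2 + 12 = 17.
This cut is saturated, so no flow can exceed 17.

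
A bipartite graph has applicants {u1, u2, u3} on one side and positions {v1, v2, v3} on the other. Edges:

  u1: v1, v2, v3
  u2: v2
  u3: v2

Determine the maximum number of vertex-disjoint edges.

2

Unit-capacity flow: source→left, listed edges, right→sink; max matching = max flow.
Augmenting path u1→v1 (+1); matched 1.
Augmenting path u2→v2 (+1); matched 2.
No augmenting path remains; maximum matching = 2.
König certificate: {u1, v2} is a vertex cover of size 2 (every listed pair touches it), so no matching can be larger.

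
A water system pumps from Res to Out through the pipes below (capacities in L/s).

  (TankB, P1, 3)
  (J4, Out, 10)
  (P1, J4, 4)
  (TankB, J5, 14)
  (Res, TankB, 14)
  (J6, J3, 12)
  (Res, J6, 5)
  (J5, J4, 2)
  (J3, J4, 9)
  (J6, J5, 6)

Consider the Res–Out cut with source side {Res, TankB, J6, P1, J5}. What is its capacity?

Edges leaving {Res, TankB, J6, P1, J5}: J6→J3 (12), P1→J4 (4), J5→J4 (2).
Cut capacity = 12 + 4 + 2 = 18.

18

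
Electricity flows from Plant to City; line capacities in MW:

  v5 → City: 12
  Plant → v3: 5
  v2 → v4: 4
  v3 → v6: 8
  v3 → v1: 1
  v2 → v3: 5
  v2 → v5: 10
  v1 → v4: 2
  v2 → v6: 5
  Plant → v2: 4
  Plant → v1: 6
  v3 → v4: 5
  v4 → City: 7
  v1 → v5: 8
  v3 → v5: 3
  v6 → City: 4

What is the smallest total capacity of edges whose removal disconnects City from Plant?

15

Augment Plant→v1→v4→City: bottleneck 2, flow now 2.
Augment Plant→v1→v5→City: bottleneck 4, flow now 6.
Augment Plant→v2→v4→City: bottleneck 4, flow now 10.
Augment Plant→v3→v4→City: bottleneck 1, flow now 11.
Augment Plant→v3→v5→City: bottleneck 3, flow now 14.
Augment Plant→v3→v6→City: bottleneck 1, flow now 15.
No augmenting path remains; maximum flow = 15.
By max-flow min-cut, the minimum cut capacity equals the max flow.
In the residual graph, reachable from Plant: {Plant}.
Min-cut edges: Plant→v1 (6), Plant→v2 (4), Plant→v3 (5); capacity 6 + 4 + 5 = 15.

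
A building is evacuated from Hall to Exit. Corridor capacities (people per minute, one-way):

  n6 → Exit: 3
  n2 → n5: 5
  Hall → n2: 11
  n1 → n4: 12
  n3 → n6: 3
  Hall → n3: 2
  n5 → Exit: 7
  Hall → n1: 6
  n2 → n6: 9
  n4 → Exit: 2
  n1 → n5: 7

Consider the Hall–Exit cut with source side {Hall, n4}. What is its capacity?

21

Edges leaving {Hall, n4}: Hall→n1 (6), Hall→n2 (11), Hall→n3 (2), n4→Exit (2).
Cut capacity = 6 + 11 + 2 + 2 = 21.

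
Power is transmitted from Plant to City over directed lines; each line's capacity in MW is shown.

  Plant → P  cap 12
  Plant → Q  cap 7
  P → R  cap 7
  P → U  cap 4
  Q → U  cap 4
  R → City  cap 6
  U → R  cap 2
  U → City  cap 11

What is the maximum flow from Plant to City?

14

Augment Plant→P→R→City: bottleneck 6, flow now 6.
Augment Plant→P→U→City: bottleneck 4, flow now 10.
Augment Plant→Q→U→City: bottleneck 4, flow now 14.
No augmenting path remains; maximum flow = 14.
In the residual graph, reachable from Plant: {Plant, P, Q, R}.
Min-cut edges: P→U (4), Q→U (4), R→City (6); capacity 4 + 4 + 6 = 14.
This cut is saturated, so no flow can exceed 14.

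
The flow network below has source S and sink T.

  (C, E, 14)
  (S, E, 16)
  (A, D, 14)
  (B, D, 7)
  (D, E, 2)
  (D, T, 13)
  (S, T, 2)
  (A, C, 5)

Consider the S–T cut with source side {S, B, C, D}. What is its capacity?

Edges leaving {S, B, C, D}: S→E (16), S→T (2), C→E (14), D→E (2), D→T (13).
Cut capacity = 16 + 2 + 14 + 2 + 13 = 47.

47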